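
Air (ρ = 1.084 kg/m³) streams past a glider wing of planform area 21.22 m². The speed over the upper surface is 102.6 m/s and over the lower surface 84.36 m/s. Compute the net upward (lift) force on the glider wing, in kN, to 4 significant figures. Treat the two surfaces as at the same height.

F = 39.22 kN

With equal heights on the two surfaces, Bernoulli gives P_lower − P_upper = ½ρ(v_upper² − v_lower²).
ΔP = ½·1.084·(102.6² − 84.36²) = 1848 Pa.
Lift = ΔP · A = 1848 × 21.22 = 39220 N.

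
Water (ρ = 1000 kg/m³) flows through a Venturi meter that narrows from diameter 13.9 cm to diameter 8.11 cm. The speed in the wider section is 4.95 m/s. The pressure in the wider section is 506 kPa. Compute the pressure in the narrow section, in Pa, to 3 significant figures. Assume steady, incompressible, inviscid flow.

Continuity gives A₁v₁ = A₂v₂, so v₂ = (152 cm²)/(51.7 cm²) × 4.95 m/s = 14.5 m/s.
With no height change, Bernoulli's equation is P₁ + ½ρv₁² = P₂ + ½ρv₂².
P₂ = P₁ − ½ρ(v₂² − v₁²) = 506000 − ½·1000·(14.5² − 4.95²) = 506000 − 93500 = 413000 Pa.

P₂ ≈ 413000 Pa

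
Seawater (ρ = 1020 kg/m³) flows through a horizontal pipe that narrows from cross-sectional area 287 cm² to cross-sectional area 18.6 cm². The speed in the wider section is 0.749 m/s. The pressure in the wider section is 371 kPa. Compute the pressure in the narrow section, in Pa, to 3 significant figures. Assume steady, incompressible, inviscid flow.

Mass conservation (A₁v₁ = A₂v₂) gives v₂ = 0.749 × 287/18.6 = 11.6 m/s.
With no height change, Bernoulli's equation is P₁ + ½ρv₁² = P₂ + ½ρv₂².
P₂ = P₁ − ½ρ(v₂² − v₁²) = 371000 − ½·1020·(11.6² − 0.749²) = 371000 − 67800 = 303000 Pa.

303000 Pa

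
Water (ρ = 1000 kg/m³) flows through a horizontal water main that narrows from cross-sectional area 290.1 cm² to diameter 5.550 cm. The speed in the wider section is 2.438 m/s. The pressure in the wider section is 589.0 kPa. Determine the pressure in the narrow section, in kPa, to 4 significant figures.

The volume flow rate is constant, so v₂ = (A₁/A₂)v₁ = (290.1/24.19)·2.438 = 29.24 m/s.
With no height change, Bernoulli's equation is P₁ + ½ρv₁² = P₂ + ½ρv₂².
P₂ = P₁ − ½ρ(v₂² − v₁²) = 589000 − ½·1000·(29.24² − 2.438²) = 589000 − 424400 = 164600 Pa.

P₂ ≈ 164.6 kPa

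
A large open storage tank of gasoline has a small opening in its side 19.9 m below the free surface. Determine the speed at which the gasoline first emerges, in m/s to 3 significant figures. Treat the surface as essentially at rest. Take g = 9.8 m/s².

v ≈ 19.7 m/s

Bernoulli from surface to hole (P equal, v_surface ≈ 0): v = √(2gh) = √(2×9.8×19.9) = 19.7 m/s.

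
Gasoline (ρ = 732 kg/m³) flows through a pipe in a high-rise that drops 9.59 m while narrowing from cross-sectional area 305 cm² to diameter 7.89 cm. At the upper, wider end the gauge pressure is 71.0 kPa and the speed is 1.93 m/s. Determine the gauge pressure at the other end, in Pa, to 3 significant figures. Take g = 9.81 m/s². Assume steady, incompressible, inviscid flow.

88200 Pa

By continuity, v₂ = v₁·A₁/A₂ = 1.93·(305/48.9) = 12.0 m/s.
Bernoulli: P₁ + ½ρv₁² + ρg h₁ = P₂ + ½ρv₂² + ρg h₂, so P₂ = P₁ + ½ρ(v₁² − v₂²) − ρg(h₂ − h₁).
P₂ = 71000 + ½·732·(1.93² − 12.0²) − 732·9.81·(−9.59) = 71000 + (-51700) − (-68900) = 88200 Pa.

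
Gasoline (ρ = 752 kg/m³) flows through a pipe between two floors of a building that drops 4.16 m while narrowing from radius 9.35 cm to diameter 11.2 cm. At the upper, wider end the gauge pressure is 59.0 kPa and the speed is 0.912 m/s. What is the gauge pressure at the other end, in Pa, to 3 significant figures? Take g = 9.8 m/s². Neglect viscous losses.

By continuity, v₂ = v₁·A₁/A₂ = 0.912·(275/98.5) = 2.54 m/s.
Applying Bernoulli between the two ends and solving for P₂: P₂ = P₁ + ½ρ(v₁² − v₂²) − ρgΔh.
P₂ = 59000 + ½·752·(0.912² − 2.54²) − 752·9.8·(−4.16) = 59000 + (-2120) − (-30700) = 87500 Pa.

P₂ = 87500 Pa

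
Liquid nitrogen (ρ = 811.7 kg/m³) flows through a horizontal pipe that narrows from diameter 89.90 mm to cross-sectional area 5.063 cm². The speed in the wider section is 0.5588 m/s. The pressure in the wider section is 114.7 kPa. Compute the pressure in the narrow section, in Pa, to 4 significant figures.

Continuity gives A₁v₁ = A₂v₂, so v₂ = (63.48 cm²)/(5.063 cm²) × 0.5588 m/s = 7.006 m/s.
The pipe is horizontal, so Bernoulli reduces to P₁ + ½ρv₁² = P₂ + ½ρv₂².
P₂ = P₁ − ½ρ(v₂² − v₁²) = 114700 − ½·811.7·(7.006² − 0.5588²) = 114700 − 19790 = 94910 Pa.

94910 Pa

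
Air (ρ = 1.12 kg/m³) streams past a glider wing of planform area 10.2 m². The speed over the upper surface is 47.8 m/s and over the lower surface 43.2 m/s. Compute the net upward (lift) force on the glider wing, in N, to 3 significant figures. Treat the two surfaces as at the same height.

The faster flow above has the lower pressure; Bernoulli (same height) gives ΔP = ½ρ(v_up² − v_low²).
ΔP = ½·1.12·(47.8² − 43.2²) = 234 Pa.
Lift = ΔP · A = 234 × 10.2 = 2390 N.

2390 N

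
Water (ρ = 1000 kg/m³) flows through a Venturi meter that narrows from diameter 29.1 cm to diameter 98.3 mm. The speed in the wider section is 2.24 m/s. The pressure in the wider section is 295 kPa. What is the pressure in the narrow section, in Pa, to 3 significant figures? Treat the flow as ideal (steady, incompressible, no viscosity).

Continuity gives A₁v₁ = A₂v₂, so v₂ = (665 cm²)/(75.9 cm²) × 2.24 m/s = 19.6 m/s.
The pipe is horizontal, so Bernoulli reduces to P₁ + ½ρv₁² = P₂ + ½ρv₂².
P₂ = P₁ − ½ρ(v₂² − v₁²) = 295000 − ½·1000·(19.6² − 2.24²) = 295000 − 190000 = 105000 Pa.

P₂ ≈ 105000 Pa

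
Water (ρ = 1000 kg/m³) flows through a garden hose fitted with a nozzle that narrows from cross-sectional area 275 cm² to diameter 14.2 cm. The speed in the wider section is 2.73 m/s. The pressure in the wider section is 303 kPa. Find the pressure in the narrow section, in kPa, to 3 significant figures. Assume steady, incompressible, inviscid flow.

The volume flow rate is constant, so v₂ = (A₁/A₂)v₁ = (275/158)·2.73 = 4.74 m/s.
Along the horizontal streamline, P + ½ρv² is constant.
P₂ = P₁ − ½ρ(v₂² − v₁²) = 303000 − ½·1000·(4.74² − 2.73²) = 303000 − 7510 = 295000 Pa.

P₂ ≈ 295 kPa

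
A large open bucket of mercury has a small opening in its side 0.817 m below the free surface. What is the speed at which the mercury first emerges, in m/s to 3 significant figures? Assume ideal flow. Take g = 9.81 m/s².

With the surface at rest and both surface and jet at atmospheric pressure, Bernoulli gives ρg h = ½ρv², so v = √(2gh) = √(2·9.81·0.817) = 4.00 m/s.

v ≈ 4.00 m/s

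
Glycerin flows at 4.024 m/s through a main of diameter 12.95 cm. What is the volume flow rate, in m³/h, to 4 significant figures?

Q = A·v = 0.01317 m² × 4.024 m/s = 0.05300 m³/s.
Converting: 0.05300 m³/s × 3600 = 190.8 m³/h.

190.8 m³/h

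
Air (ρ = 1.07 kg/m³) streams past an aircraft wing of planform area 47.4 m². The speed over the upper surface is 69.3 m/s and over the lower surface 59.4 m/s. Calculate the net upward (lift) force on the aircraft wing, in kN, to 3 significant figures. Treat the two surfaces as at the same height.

From P + ½ρv² = const at equal height, P_low − P_up = ½ρ(v_up² − v_low²).
ΔP = ½·1.07·(69.3² − 59.4²) = 682 Pa.
Lift = ΔP · A = 682 × 47.4 = 32300 N.

F = 32.3 kN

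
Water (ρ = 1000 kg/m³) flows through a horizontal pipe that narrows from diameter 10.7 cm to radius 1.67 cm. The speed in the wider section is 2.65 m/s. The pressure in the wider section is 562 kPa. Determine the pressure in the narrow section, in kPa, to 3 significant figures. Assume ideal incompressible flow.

P₂ = 196 kPa

Mass conservation (A₁v₁ = A₂v₂) gives v₂ = 2.65 × 89.9/8.76 = 27.2 m/s.
The pipe is horizontal, so Bernoulli reduces to P₁ + ½ρv₁² = P₂ + ½ρv₂².
P₂ = P₁ − ½ρ(v₂² − v₁²) = 562000 − ½·1000·(27.2² − 2.65²) = 562000 − 366000 = 196000 Pa.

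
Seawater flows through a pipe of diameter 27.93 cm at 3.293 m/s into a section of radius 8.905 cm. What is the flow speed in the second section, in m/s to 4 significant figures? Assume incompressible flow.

8.099 m/s

Continuity gives A₁v₁ = A₂v₂, so v₂ = (612.7 cm²)/(249.1 cm²) × 3.293 m/s = 8.099 m/s.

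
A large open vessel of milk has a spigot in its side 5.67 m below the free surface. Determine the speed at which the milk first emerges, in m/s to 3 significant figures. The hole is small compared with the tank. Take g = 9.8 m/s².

Torricelli's result v = √(2gh) gives v = √(2·9.8·5.67) = 10.5 m/s.

10.5 m/s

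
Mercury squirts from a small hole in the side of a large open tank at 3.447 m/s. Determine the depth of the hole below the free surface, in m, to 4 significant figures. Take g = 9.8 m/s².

Inverting v = √(2gh) gives h = v² / 2g.
h = 3.447²/(2·9.8) = 11.88/19.60 = 0.6062 m.

h = 0.6062 m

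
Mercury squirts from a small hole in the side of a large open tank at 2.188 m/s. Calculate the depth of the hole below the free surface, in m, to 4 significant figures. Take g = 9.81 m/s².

Inverting v = √(2gh) gives h = v² / 2g.
h = 2.188²/(2·9.81) = 4.787/19.62 = 0.2440 m.

h = 0.2440 m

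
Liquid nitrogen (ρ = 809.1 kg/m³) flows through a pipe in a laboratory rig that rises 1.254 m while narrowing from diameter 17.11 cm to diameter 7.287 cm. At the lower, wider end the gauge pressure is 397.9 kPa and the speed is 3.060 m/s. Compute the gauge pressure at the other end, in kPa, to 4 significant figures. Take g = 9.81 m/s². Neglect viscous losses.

P₂ ≈ 276.6 kPa

The volume flow rate is constant, so v₂ = (A₁/A₂)v₁ = (229.9/41.70)·3.060 = 16.87 m/s.
Bernoulli: P₁ + ½ρv₁² + ρg h₁ = P₂ + ½ρv₂² + ρg h₂, so P₂ = P₁ + ½ρ(v₁² − v₂²) − ρg(h₂ − h₁).
P₂ = 397900 + ½·809.1·(3.060² − 16.87²) − 809.1·9.81·(+1.254) = 397900 + (-111400) − (9953) = 276600 Pa.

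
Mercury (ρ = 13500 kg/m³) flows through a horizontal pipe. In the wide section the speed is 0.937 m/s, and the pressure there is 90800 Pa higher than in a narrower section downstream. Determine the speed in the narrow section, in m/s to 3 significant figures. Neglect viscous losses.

Along the level pipe P + ½ρv² is conserved, hence v₂² = v₁² + 2(P₁ − P₂)/ρ.
v₂ = √(0.937² + 2·90800/13500) = √(0.878 + 13.5) = 3.79 m/s.

v₂ ≈ 3.79 m/s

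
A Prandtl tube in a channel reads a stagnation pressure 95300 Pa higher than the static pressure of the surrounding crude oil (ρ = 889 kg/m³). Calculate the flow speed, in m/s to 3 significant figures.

14.6 m/s

The dynamic pressure equals the rise in static pressure at the stagnation point: ΔP = ½ρv².
v = √(2ΔP/ρ) = √(2·95300/889) = 14.6 m/s.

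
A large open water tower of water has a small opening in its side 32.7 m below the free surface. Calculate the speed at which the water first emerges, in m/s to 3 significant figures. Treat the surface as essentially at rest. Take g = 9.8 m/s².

Bernoulli from surface to hole (P equal, v_surface ≈ 0): v = √(2gh) = √(2×9.8×32.7) = 25.3 m/s.

v ≈ 25.3 m/s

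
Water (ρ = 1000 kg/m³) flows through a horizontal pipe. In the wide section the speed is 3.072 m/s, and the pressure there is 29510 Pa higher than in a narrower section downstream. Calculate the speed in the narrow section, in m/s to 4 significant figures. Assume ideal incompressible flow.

v₂ ≈ 8.274 m/s

With h₁ = h₂, rearranging Bernoulli gives v₂ = √(v₁² + 2ΔP/ρ).
v₂ = √(3.072² + 2·29510/1000) = √(9.437 + 59.02) = 8.274 m/s.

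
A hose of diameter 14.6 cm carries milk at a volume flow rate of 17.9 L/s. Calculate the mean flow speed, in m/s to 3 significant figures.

1.07 m/s

Q = 17.9 L/s = 0.0179 m³/s.
v = Q/A = 0.0179 / 0.0167 = 1.07 m/s.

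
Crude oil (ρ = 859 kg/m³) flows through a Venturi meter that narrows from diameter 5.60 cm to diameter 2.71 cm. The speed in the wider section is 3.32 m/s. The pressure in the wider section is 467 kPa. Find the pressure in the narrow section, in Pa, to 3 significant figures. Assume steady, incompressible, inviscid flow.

Continuity gives A₁v₁ = A₂v₂, so v₂ = (24.6 cm²)/(5.77 cm²) × 3.32 m/s = 14.2 m/s.
With no height change, Bernoulli's equation is P₁ + ½ρv₁² = P₂ + ½ρv₂².
P₂ = P₁ − ½ρ(v₂² − v₁²) = 467000 − ½·859·(14.2² − 3.32²) = 467000 − 81600 = 385000 Pa.

P₂ = 385000 Pa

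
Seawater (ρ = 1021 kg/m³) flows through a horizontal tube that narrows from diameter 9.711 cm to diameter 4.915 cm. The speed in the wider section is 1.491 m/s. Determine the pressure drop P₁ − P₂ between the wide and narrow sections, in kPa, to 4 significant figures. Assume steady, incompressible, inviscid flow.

Continuity gives A₁v₁ = A₂v₂, so v₂ = (74.07 cm²)/(18.97 cm²) × 1.491 m/s = 5.820 m/s.
Bernoulli (h₁ = h₂): P₁ − P₂ = ½ρ(v₂² − v₁²).
P₁ − P₂ = ½·1021·(5.820² − 1.491²) = ½·1021·31.65 = 16160 Pa.

16.16 kPa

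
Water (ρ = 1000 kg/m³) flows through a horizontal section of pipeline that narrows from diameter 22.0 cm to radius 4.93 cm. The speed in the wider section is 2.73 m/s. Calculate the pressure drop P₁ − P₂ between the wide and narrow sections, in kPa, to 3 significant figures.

Continuity gives A₁v₁ = A₂v₂, so v₂ = (380 cm²)/(76.4 cm²) × 2.73 m/s = 13.6 m/s.
Bernoulli (h₁ = h₂): P₁ − P₂ = ½ρ(v₂² − v₁²).
P₁ − P₂ = ½·1000·(13.6² − 2.73²) = ½·1000·177 = 88600 Pa.

ΔP ≈ 88.6 kPa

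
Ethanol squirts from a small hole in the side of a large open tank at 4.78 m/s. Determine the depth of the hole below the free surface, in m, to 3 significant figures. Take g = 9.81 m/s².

h ≈ 1.16 m

Inverting v = √(2gh) gives h = v² / 2g.
h = 4.78²/(2·9.81) = 22.8/19.62 = 1.16 m.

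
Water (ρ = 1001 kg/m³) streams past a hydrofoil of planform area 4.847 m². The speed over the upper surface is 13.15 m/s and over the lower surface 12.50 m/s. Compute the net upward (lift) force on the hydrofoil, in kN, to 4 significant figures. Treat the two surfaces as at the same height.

The faster flow above has the lower pressure; Bernoulli (same height) gives ΔP = ½ρ(v_up² − v_low²).
ΔP = ½·1001·(13.15² − 12.50²) = 8345 Pa.
Lift = ΔP · A = 8345 × 4.847 = 40450 N.

F = 40.45 kN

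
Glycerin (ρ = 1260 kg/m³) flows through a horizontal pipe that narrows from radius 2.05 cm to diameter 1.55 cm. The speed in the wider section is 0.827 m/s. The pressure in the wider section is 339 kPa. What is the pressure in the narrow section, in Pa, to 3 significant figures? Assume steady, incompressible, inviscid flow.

P₂ ≈ 318000 Pa

Continuity gives A₁v₁ = A₂v₂, so v₂ = (13.2 cm²)/(1.89 cm²) × 0.827 m/s = 5.79 m/s.
The pipe is horizontal, so Bernoulli reduces to P₁ + ½ρv₁² = P₂ + ½ρv₂².
P₂ = P₁ − ½ρ(v₂² − v₁²) = 339000 − ½·1260·(5.79² − 0.827²) = 339000 − 20700 = 318000 Pa.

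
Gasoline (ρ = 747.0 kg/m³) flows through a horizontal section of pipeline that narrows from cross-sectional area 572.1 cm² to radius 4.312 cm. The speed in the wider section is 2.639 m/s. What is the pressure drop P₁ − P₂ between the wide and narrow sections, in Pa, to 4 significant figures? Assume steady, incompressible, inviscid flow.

The volume flow rate is constant, so v₂ = (A₁/A₂)v₁ = (572.1/58.41)·2.639 = 25.85 m/s.
With no height change, Bernoulli's equation is P₁ + ½ρv₁² = P₂ + ½ρv₂².
P₁ − P₂ = ½·747.0·(25.85² − 2.639²) = ½·747.0·661.1 = 246900 Pa.

ΔP ≈ 246900 Pa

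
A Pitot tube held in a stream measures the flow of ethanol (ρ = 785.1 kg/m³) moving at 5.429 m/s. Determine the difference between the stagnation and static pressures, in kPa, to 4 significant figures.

The dynamic pressure equals the rise in static pressure at the stagnation point: ΔP = ½ρv².
ΔP = ½·785.1·5.429² = 11570 Pa.

ΔP ≈ 11.57 kPa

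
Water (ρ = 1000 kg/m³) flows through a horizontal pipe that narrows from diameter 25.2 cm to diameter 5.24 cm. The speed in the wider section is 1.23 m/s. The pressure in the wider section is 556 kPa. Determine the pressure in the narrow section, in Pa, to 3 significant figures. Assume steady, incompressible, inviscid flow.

P₂ ≈ 152000 Pa

By continuity, v₂ = v₁·A₁/A₂ = 1.23·(499/21.6) = 28.4 m/s.
Bernoulli (h₁ = h₂): P₁ − P₂ = ½ρ(v₂² − v₁²).
P₂ = P₁ − ½ρ(v₂² − v₁²) = 556000 − ½·1000·(28.4² − 1.23²) = 556000 − 404000 = 152000 Pa.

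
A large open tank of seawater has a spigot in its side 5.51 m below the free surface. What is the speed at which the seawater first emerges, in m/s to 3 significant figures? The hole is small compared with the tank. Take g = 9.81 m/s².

Bernoulli from surface to hole (P equal, v_surface ≈ 0): v = √(2gh) = √(2×9.81×5.51) = 10.4 m/s.

v ≈ 10.4 m/s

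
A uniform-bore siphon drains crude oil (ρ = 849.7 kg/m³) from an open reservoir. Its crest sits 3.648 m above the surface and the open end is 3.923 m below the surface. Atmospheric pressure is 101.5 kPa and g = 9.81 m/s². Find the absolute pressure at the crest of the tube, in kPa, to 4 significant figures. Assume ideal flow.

P_top ≈ 38.39 kPa

Bernoulli surface→outlet gives ½v² = g·h_out, so v = √(2·9.81·3.923) = 8.773 m/s.
With constant cross-section the crest speed equals v; applying Bernoulli from the surface up to the crest, P_top = P_atm − ½ρv² − ρg·h_top.
P_top = 101500 − ½·849.7·8.773² − 849.7·9.81·3.648 = 38390 Pa.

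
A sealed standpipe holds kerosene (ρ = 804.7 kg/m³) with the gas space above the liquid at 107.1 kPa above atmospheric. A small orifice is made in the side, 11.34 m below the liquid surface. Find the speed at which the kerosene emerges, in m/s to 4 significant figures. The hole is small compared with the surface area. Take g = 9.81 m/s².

v ≈ 22.11 m/s

Take point 1 at the surface (v₁ ≈ 0) and point 2 at the hole (at atmospheric pressure). Bernoulli: P₁ + ρg h = P_atm + ½ρv₂².
With P₁ − P_atm = 107100 Pa, v₂ = √(2gh + 2ΔP/ρ) = √(2·9.81·11.34 + 2·107100/804.7) = 22.11 m/s.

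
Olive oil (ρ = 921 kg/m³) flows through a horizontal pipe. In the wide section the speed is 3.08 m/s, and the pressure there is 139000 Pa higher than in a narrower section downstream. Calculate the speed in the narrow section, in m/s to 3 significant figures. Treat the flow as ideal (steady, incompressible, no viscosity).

Along the level pipe P + ½ρv² is conserved, hence v₂² = v₁² + 2(P₁ − P₂)/ρ.
v₂ = √(3.08² + 2·139000/921) = √(9.49 + 302) = 17.6 m/s.

v₂ ≈ 17.6 m/s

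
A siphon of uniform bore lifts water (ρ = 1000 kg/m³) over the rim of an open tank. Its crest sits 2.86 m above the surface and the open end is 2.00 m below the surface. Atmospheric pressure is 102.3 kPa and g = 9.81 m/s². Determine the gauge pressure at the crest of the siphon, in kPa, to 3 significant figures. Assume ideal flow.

Bernoulli surface→outlet gives ½v² = g·h_out, so v = √(2·9.81·2.00) = 6.26 m/s.
With constant cross-section the crest speed equals v; applying Bernoulli from the surface up to the crest, P_top = P_atm − ½ρv² − ρg·h_top.
P_top = 102300 − ½·1000·6.26² − 1000·9.81·2.86 = 54600 Pa. So P_gauge = P_top − P_atm = -47700 Pa.

P_gauge ≈ -47.7 kPa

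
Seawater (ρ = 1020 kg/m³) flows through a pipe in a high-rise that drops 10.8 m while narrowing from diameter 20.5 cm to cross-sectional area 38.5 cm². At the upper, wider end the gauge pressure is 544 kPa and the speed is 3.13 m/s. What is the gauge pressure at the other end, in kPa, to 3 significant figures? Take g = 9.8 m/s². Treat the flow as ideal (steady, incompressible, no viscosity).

Mass conservation (A₁v₁ = A₂v₂) gives v₂ = 3.13 × 330/38.5 = 26.8 m/s.
Energy conservation along the streamline gives P₂ = P₁ − ½ρ(v₂² − v₁²) − ρg(h₂ − h₁).
P₂ = 544000 + ½·1020·(3.13² − 26.8²) − 1020·9.8·(−10.8) = 544000 + (-362000) − (-108000) = 290000 Pa.

P₂ ≈ 290 kPa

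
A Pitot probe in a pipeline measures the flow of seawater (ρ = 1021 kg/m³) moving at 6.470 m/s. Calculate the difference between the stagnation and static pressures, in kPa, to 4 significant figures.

ΔP ≈ 21.37 kPa

Bernoulli between the free stream and the stagnation point: ½ρv² = P_stag − P_static.
ΔP = ½·1021·6.470² = 21370 Pa.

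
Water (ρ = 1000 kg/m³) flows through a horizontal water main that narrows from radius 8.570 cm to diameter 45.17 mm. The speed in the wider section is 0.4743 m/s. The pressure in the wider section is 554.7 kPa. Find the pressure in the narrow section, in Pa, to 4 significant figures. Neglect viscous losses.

P₂ ≈ 531500 Pa

Mass conservation (A₁v₁ = A₂v₂) gives v₂ = 0.4743 × 230.7/16.02 = 6.829 m/s.
Along the horizontal streamline, P + ½ρv² is constant.
P₂ = P₁ − ½ρ(v₂² − v₁²) = 554700 − ½·1000·(6.829² − 0.4743²) = 554700 − 23210 = 531500 Pa.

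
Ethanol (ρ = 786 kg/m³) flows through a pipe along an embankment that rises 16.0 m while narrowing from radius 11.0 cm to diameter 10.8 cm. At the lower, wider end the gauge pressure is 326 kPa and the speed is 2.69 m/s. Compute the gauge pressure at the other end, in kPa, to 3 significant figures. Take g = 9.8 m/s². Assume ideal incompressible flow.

P₂ = 157 kPa

By continuity, v₂ = v₁·A₁/A₂ = 2.69·(380/91.6) = 11.2 m/s.
Applying Bernoulli between the two ends and solving for P₂: P₂ = P₁ + ½ρ(v₁² − v₂²) − ρgΔh.
P₂ = 326000 + ½·786·(2.69² − 11.2²) − 786·9.8·(+16.0) = 326000 + (-46100) − (123000) = 157000 Pa.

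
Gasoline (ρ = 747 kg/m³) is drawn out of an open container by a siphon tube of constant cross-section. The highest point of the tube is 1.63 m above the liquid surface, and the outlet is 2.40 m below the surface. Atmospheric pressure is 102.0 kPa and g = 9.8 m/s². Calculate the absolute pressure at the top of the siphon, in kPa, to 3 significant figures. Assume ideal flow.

From the surface to the outlet (both open to atmosphere, surface at rest): v = √(2g·h_out) = √(2·9.8·2.40) = 6.86 m/s.
Continuity keeps v the same throughout the tube; from surface to crest, P_atm + 0 = P_top + ½ρv² + ρg·h_top.
P_top = 102000 − ½·747·6.86² − 747·9.8·1.63 = 72500 Pa.

72.5 kPa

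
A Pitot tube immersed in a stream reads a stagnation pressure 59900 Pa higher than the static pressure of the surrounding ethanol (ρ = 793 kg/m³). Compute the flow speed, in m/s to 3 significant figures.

v ≈ 12.3 m/s

The dynamic pressure equals the rise in static pressure at the stagnation point: ΔP = ½ρv².
v = √(2ΔP/ρ) = √(2·59900/793) = 12.3 m/s.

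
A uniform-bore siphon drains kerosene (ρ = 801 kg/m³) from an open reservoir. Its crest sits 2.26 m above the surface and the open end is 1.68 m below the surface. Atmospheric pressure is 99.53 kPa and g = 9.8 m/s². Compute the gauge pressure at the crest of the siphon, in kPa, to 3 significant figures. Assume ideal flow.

From the surface to the outlet (both open to atmosphere, surface at rest): v = √(2g·h_out) = √(2·9.8·1.68) = 5.74 m/s.
Continuity keeps v the same throughout the tube; from surface to crest, P_atm + 0 = P_top + ½ρv² + ρg·h_top.
P_top = 99530 − ½·801·5.74² − 801·9.8·2.26 = 68600 Pa. So P_gauge = P_top − P_atm = -30900 Pa.

P_gauge ≈ -30.9 kPa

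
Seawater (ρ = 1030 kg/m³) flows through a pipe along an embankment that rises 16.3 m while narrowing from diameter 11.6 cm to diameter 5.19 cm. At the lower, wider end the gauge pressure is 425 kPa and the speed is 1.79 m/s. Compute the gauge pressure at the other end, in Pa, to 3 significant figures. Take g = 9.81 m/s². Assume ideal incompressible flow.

Mass conservation (A₁v₁ = A₂v₂) gives v₂ = 1.79 × 106/21.2 = 8.94 m/s.
Bernoulli: P₁ + ½ρv₁² + ρg h₁ = P₂ + ½ρv₂² + ρg h₂, so P₂ = P₁ + ½ρ(v₁² − v₂²) − ρg(h₂ − h₁).
P₂ = 425000 + ½·1030·(1.79² − 8.94²) − 1030·9.81·(+16.3) = 425000 + (-39500) − (165000) = 221000 Pa.

221000 Pa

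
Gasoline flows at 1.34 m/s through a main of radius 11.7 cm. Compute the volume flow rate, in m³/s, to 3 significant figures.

Q = A·v = 0.0430 m² × 1.34 m/s = 0.0576 m³/s.

0.0576 m³/s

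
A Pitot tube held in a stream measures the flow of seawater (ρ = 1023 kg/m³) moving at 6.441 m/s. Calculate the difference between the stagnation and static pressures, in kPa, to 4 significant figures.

ΔP = 21.22 kPa

Bernoulli between the free stream and the stagnation point: ½ρv² = P_stag − P_static.
ΔP = ½·1023·6.441² = 21220 Pa.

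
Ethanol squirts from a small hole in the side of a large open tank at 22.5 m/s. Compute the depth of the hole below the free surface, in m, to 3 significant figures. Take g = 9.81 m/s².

For a small hole in a large open tank, ½v² = gh, giving h = v²/(2g).
h = 22.5²/(2·9.81) = 506/19.62 = 25.8 m.

h = 25.8 m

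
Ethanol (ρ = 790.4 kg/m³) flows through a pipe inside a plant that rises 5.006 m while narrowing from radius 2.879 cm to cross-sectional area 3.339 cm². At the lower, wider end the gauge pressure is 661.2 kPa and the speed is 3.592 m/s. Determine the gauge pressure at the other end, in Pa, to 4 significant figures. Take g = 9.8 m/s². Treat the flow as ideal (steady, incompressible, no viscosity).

Mass conservation (A₁v₁ = A₂v₂) gives v₂ = 3.592 × 26.04/3.339 = 28.01 m/s.
Applying Bernoulli between the two ends and solving for P₂: P₂ = P₁ + ½ρ(v₁² − v₂²) − ρgΔh.
P₂ = 661200 + ½·790.4·(3.592² − 28.01²) − 790.4·9.8·(+5.006) = 661200 + (-305000) − (38780) = 317400 Pa.

P₂ ≈ 317400 Pa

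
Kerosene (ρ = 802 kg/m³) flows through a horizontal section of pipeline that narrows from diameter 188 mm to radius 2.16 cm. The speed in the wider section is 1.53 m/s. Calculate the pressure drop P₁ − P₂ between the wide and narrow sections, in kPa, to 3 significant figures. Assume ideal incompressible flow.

336 kPa

Continuity gives A₁v₁ = A₂v₂, so v₂ = (278 cm²)/(14.7 cm²) × 1.53 m/s = 29.0 m/s.
Bernoulli (h₁ = h₂): P₁ − P₂ = ½ρ(v₂² − v₁²).
P₁ − P₂ = ½·802·(29.0² − 1.53²) = ½·802·837 = 336000 Pa.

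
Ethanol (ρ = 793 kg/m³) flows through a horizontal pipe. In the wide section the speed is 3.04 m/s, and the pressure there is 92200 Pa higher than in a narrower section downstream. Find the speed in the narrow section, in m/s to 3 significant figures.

v₂ ≈ 15.5 m/s

Horizontal Bernoulli: P₁ + ½ρv₁² = P₂ + ½ρv₂², so v₂² = v₁² + 2(P₁ − P₂)/ρ.
v₂ = √(3.04² + 2·92200/793) = √(9.24 + 233) = 15.5 m/s.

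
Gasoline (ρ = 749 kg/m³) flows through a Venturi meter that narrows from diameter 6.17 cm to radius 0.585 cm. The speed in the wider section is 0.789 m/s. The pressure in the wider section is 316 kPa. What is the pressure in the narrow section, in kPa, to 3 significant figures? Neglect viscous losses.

By continuity, v₂ = v₁·A₁/A₂ = 0.789·(29.9/1.08) = 21.9 m/s.
With no height change, Bernoulli's equation is P₁ + ½ρv₁² = P₂ + ½ρv₂².
P₂ = P₁ − ½ρ(v₂² − v₁²) = 316000 − ½·749·(21.9² − 0.789²) = 316000 − 180000 = 136000 Pa.

P₂ ≈ 136 kPa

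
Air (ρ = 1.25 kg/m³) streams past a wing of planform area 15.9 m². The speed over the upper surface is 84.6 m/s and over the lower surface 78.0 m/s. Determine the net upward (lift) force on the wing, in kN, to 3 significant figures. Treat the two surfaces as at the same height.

The faster flow above has the lower pressure; Bernoulli (same height) gives ΔP = ½ρ(v_up² − v_low²).
ΔP = ½·1.25·(84.6² − 78.0²) = 671 Pa.
Lift = ΔP · A = 671 × 15.9 = 10700 N.

10.7 kN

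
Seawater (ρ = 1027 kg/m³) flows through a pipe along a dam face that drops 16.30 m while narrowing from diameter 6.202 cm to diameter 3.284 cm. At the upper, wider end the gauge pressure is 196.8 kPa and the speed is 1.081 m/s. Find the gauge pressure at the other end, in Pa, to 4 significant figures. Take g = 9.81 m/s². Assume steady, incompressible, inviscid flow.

By continuity, v₂ = v₁·A₁/A₂ = 1.081·(30.21/8.470) = 3.856 m/s.
Bernoulli: P₁ + ½ρv₁² + ρg h₁ = P₂ + ½ρv₂² + ρg h₂, so P₂ = P₁ + ½ρ(v₁² − v₂²) − ρg(h₂ − h₁).
P₂ = 196800 + ½·1027·(1.081² − 3.856²) − 1027·9.81·(−16.30) = 196800 + (-7033) − (-164200) = 354000 Pa.

P₂ ≈ 354000 Pa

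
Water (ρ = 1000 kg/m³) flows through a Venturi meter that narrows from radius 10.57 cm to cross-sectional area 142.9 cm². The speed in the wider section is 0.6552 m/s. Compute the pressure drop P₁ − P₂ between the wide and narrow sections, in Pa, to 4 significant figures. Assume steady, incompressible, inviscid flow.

Continuity gives A₁v₁ = A₂v₂, so v₂ = (351.0 cm²)/(142.9 cm²) × 0.6552 m/s = 1.609 m/s.
Bernoulli (h₁ = h₂): P₁ − P₂ = ½ρ(v₂² − v₁²).
P₁ − P₂ = ½·1000·(1.609² − 0.6552²) = ½·1000·2.161 = 1080 Pa.

ΔP = 1080 Pa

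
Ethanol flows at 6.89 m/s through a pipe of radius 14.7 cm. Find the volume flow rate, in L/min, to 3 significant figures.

28100 L/min

Q = A·v = 0.0679 m² × 6.89 m/s = 0.468 m³/s.
Converting: 0.468 m³/s × 60000 = 28100 L/min.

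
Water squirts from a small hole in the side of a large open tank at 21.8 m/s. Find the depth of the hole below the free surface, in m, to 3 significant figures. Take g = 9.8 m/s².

h = 24.2 m

Inverting v = √(2gh) gives h = v² / 2g.
h = 21.8²/(2·9.8) = 475/19.60 = 24.2 m.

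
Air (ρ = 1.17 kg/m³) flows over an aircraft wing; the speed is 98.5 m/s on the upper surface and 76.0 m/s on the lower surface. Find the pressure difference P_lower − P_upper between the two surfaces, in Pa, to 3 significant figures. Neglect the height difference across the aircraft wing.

ΔP = 2300 Pa

With negligible Δh, P + ½ρv² is constant, so P_low − P_up = ½ρ(v_up² − v_low²).
ΔP = ½·1.17·(98.5² − 76.0²) = 2300 Pa.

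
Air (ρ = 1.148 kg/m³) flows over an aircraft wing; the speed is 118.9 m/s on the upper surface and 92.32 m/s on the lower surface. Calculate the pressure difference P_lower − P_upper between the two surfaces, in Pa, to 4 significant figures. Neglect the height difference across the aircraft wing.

With negligible Δh, P + ½ρv² is constant, so P_low − P_up = ½ρ(v_up² − v_low²).
ΔP = ½·1.148·(118.9² − 92.32²) = 3223 Pa.

ΔP = 3223 Pa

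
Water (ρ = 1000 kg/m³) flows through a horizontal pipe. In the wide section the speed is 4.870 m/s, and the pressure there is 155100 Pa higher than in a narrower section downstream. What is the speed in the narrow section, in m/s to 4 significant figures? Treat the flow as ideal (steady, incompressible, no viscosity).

Horizontal Bernoulli: P₁ + ½ρv₁² = P₂ + ½ρv₂², so v₂² = v₁² + 2(P₁ − P₂)/ρ.
v₂ = √(4.870² + 2·155100/1000) = √(23.72 + 310.2) = 18.27 m/s.

18.27 m/s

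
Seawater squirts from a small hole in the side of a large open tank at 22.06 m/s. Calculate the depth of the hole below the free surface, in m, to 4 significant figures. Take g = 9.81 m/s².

Inverting v = √(2gh) gives h = v² / 2g.
h = 22.06²/(2·9.81) = 486.6/19.62 = 24.80 m.

24.80 m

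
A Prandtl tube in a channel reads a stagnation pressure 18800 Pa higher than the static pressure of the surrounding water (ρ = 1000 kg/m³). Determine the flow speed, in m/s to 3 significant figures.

v ≈ 6.13 m/s

At the stagnation point the flow is brought to rest, so Bernoulli gives P_stag − P_static = ½ρv².
v = √(2ΔP/ρ) = √(2·18800/1000) = 6.13 m/s.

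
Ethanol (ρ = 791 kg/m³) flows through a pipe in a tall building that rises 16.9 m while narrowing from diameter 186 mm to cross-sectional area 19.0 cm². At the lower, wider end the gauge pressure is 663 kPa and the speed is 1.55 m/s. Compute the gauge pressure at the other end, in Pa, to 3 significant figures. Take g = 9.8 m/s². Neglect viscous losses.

The volume flow rate is constant, so v₂ = (A₁/A₂)v₁ = (272/19.0)·1.55 = 22.2 m/s.
Energy conservation along the streamline gives P₂ = P₁ − ½ρ(v₂² − v₁²) − ρg(h₂ − h₁).
P₂ = 663000 + ½·791·(1.55² − 22.2²) − 791·9.8·(+16.9) = 663000 + (-193000) − (131000) = 339000 Pa.

P₂ ≈ 339000 Pa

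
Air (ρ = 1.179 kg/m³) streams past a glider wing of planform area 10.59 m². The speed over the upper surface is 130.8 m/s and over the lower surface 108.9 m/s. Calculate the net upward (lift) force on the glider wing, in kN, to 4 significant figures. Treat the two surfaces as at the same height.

From P + ½ρv² = const at equal height, P_low − P_up = ½ρ(v_up² − v_low²).
ΔP = ½·1.179·(130.8² − 108.9²) = 3095 Pa.
Lift = ΔP · A = 3095 × 10.59 = 32770 N.

F = 32.77 kN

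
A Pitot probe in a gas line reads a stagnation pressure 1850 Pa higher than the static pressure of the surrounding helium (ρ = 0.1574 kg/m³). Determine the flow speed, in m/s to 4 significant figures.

At the stagnation point the flow is brought to rest, so Bernoulli gives P_stag − P_static = ½ρv².
v = √(2ΔP/ρ) = √(2·1850/0.1574) = 153.3 m/s.

v ≈ 153.3 m/s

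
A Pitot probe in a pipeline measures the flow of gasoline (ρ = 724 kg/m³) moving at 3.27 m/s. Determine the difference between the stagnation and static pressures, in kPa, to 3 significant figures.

3.87 kPa

At the stagnation point the flow is brought to rest, so Bernoulli gives P_stag − P_static = ½ρv².
ΔP = ½·724·3.27² = 3870 Pa.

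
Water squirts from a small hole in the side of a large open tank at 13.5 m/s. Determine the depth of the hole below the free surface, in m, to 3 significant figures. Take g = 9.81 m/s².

h = 9.29 m

Inverting v = √(2gh) gives h = v² / 2g.
h = 13.5²/(2·9.81) = 182/19.62 = 9.29 m.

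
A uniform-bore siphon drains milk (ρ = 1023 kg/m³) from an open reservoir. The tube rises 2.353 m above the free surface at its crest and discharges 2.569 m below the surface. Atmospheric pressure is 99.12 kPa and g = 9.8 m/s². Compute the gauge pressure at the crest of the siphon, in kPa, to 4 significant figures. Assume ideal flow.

P_gauge = -49.35 kPa

From the surface to the outlet (both open to atmosphere, surface at rest): v = √(2g·h_out) = √(2·9.8·2.569) = 7.096 m/s.
With constant cross-section the crest speed equals v; applying Bernoulli from the surface up to the crest, P_top = P_atm − ½ρv² − ρg·h_top.
P_top = 99120 − ½·1023·7.096² − 1023·9.8·2.353 = 49770 Pa. So P_gauge = P_top − P_atm = -49350 Pa.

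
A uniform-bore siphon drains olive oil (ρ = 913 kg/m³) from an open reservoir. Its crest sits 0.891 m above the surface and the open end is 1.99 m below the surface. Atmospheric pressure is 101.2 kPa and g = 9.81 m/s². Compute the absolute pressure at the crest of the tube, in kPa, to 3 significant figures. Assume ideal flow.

Bernoulli surface→outlet gives ½v² = g·h_out, so v = √(2·9.81·1.99) = 6.25 m/s.
With constant cross-section the crest speed equals v; applying Bernoulli from the surface up to the crest, P_top = P_atm − ½ρv² − ρg·h_top.
P_top = 101200 − ½·913·6.25² − 913·9.81·0.891 = 75400 Pa.

75.4 kPa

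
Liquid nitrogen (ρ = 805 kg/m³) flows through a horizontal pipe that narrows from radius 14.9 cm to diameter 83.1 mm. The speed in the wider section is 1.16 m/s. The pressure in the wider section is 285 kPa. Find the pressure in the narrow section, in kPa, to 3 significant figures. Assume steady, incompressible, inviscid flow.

The volume flow rate is constant, so v₂ = (A₁/A₂)v₁ = (697/54.2)·1.16 = 14.9 m/s.
Bernoulli (h₁ = h₂): P₁ − P₂ = ½ρ(v₂² − v₁²).
P₂ = P₁ − ½ρ(v₂² − v₁²) = 285000 − ½·805·(14.9² − 1.16²) = 285000 − 89000 = 196000 Pa.

P₂ = 196 kPa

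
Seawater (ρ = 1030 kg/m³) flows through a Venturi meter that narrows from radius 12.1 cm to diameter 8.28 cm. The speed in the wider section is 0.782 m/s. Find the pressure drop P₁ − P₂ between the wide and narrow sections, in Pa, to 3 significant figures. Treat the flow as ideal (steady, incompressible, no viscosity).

The volume flow rate is constant, so v₂ = (A₁/A₂)v₁ = (460/53.8)·0.782 = 6.68 m/s.
Along the horizontal streamline, P + ½ρv² is constant.
P₁ − P₂ = ½·1030·(6.68² − 0.782²) = ½·1030·44.0 = 22700 Pa.

ΔP = 22700 Pa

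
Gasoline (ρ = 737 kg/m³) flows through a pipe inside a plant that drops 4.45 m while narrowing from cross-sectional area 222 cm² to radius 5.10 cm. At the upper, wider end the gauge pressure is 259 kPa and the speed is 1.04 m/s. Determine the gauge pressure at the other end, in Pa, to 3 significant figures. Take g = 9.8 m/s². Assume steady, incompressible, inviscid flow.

Mass conservation (A₁v₁ = A₂v₂) gives v₂ = 1.04 × 222/81.7 = 2.83 m/s.
Applying Bernoulli between the two ends and solving for P₂: P₂ = P₁ + ½ρ(v₁² − v₂²) − ρgΔh.
P₂ = 259000 + ½·737·(1.04² − 2.83²) − 737·9.8·(−4.45) = 259000 + (-2540) − (-32100) = 289000 Pa.

P₂ = 289000 Pa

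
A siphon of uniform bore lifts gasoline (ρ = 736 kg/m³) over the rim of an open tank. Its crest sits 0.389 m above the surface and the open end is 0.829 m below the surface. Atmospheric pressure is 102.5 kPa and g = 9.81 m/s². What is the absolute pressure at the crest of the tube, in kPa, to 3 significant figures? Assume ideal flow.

93.7 kPa

Bernoulli surface→outlet gives ½v² = g·h_out, so v = √(2·9.81·0.829) = 4.03 m/s.
The bore is uniform, so the speed at the crest is the same v. Bernoulli surface→crest: P_atm = P_top + ½ρv² + ρg·h_top.
P_top = 102500 − ½·736·4.03² − 736·9.81·0.389 = 93700 Pa.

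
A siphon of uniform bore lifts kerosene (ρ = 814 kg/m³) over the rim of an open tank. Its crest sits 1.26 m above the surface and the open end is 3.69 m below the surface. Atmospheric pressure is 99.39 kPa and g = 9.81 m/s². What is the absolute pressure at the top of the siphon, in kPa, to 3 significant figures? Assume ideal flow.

From the surface to the outlet (both open to atmosphere, surface at rest): v = √(2g·h_out) = √(2·9.81·3.69) = 8.51 m/s.
Continuity keeps v the same throughout the tube; from surface to crest, P_atm + 0 = P_top + ½ρv² + ρg·h_top.
P_top = 99390 − ½·814·8.51² − 814·9.81·1.26 = 59900 Pa.

P_top ≈ 59.9 kPa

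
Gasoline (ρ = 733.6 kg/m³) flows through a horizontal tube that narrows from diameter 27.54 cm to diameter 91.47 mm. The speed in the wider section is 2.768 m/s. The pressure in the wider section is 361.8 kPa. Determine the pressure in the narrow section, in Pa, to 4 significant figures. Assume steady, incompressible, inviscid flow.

Continuity gives A₁v₁ = A₂v₂, so v₂ = (595.7 cm²)/(65.71 cm²) × 2.768 m/s = 25.09 m/s.
With no height change, Bernoulli's equation is P₁ + ½ρv₁² = P₂ + ½ρv₂².
P₂ = P₁ − ½ρ(v₂² − v₁²) = 361800 − ½·733.6·(25.09² − 2.768²) = 361800 − 228100 = 133700 Pa.

P₂ ≈ 133700 Pa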